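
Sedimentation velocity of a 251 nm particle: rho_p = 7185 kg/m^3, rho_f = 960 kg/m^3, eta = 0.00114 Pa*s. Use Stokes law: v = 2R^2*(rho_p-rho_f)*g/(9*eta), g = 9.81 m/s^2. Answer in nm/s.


Radius R = 251/2 nm = 1.255e-07 m
Density difference = 7185 - 960 = 6225 kg/m^3
v = 2 * R^2 * (rho_p - rho_f) * g / (9 * eta)
v = 2 * (1.255e-07)^2 * 6225 * 9.81 / (9 * 0.00114)
v = 1.8749e-07 m/s = 187.4901 nm/s

187.4901


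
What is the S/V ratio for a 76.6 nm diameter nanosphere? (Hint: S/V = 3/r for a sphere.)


Radius r = 76.6/2 = 38.3 nm
S/V = 3 / r = 3 / 38.3
S/V = 0.0783 nm^-1

0.0783


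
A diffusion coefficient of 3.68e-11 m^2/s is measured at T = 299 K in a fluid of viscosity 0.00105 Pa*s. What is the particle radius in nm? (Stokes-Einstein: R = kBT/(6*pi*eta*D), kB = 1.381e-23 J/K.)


Stokes-Einstein: R = kB*T / (6*pi*eta*D)
R = 1.381e-23 * 299 / (6 * pi * 0.00105 * 3.68e-11)
R = 5.66926e-09 m = 5.67 nm

5.67


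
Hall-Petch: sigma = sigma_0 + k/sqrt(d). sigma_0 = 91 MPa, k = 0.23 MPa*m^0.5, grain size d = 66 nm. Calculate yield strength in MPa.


d = 66 nm = 6.6e-08 m
sqrt(d) = 0.0002569047
Hall-Petch contribution = k / sqrt(d) = 0.23 / 0.0002569047 = 895.3 MPa
sigma = sigma_0 + k/sqrt(d) = 91 + 895.3 = 986.3 MPa

986.3


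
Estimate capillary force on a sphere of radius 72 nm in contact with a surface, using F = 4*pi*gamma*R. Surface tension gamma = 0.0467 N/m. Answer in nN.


Convert radius: R = 72 nm = 7.2e-08 m
F = 4 * pi * gamma * R
F = 4 * pi * 0.0467 * 7.2e-08
F = 4.22532e-08 N = 42.2532 nN

42.2532


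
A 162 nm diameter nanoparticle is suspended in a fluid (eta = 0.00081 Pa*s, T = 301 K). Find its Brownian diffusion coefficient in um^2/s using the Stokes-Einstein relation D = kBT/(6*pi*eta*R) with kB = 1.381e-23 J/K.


Radius R = 162/2 = 81 nm = 8.1e-08 m
D = kB*T / (6*pi*eta*R)
D = 1.381e-23 * 301 / (6 * pi * 0.00081 * 8.1e-08)
D = 3.36116e-12 m^2/s = 3.361 um^2/s

3.361


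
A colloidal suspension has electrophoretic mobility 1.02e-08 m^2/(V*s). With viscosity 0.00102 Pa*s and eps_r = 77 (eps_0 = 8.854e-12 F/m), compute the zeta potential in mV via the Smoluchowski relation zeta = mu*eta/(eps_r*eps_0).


Smoluchowski equation: zeta = mu * eta / (eps_r * eps_0)
zeta = 1.02e-08 * 0.00102 / (77 * 8.854e-12)
zeta = 0.015261 V = 15.26 mV

15.26


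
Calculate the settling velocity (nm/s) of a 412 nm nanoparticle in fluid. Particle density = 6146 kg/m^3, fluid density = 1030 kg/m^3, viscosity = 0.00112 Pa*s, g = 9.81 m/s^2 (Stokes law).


Radius R = 412/2 nm = 2.06e-07 m
Density difference = 6146 - 1030 = 5116 kg/m^3
v = 2 * R^2 * (rho_p - rho_f) * g / (9 * eta)
v = 2 * (2.06e-07)^2 * 5116 * 9.81 / (9 * 0.00112)
v = 4.22575e-07 m/s = 422.5747 nm/s

422.5747


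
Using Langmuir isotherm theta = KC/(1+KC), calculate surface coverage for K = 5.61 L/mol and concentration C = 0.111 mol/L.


Langmuir isotherm: theta = K*C / (1 + K*C)
K*C = 5.61 * 0.111 = 0.62271
theta = 0.62271 / (1 + 0.62271) = 0.62271 / 1.62271
theta = 0.3837

0.3837


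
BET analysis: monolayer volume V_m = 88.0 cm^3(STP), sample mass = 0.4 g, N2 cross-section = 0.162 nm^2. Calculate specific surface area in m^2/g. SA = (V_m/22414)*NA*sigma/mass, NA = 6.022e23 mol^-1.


Number of moles in monolayer = V_m / 22414 = 88.0 / 22414 = 0.00392612
Number of molecules = moles * NA = 0.00392612 * 6.022e23
SA = molecules * sigma / mass
SA = (88.0 / 22414) * 6.022e23 * 0.162e-18 / 0.4
SA = 957.5 m^2/g

957.5


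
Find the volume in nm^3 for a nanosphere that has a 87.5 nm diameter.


Radius r = 87.5/2 = 43.75 nm
Volume V = (4/3) * pi * r^3
V = (4/3) * pi * (43.75)^3
V = 350770.27 nm^3

350770.27


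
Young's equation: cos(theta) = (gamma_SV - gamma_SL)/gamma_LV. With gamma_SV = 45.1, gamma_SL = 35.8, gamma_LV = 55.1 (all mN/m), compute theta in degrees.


cos(theta) = (gamma_SV - gamma_SL) / gamma_LV
cos(theta) = (45.1 - 35.8) / 55.1
cos(theta) = 0.168784
theta = arccos(0.168784) = 80.28 degrees

80.28


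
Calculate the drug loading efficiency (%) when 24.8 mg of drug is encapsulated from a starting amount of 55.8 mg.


Drug loading efficiency = (drug loaded / drug initial) * 100
DLE = 24.8 / 55.8 * 100
DLE = 0.4444 * 100
DLE = 44.44%

44.44


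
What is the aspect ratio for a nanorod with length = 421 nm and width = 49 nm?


Aspect ratio AR = length / diameter
AR = 421 / 49
AR = 8.59

8.59


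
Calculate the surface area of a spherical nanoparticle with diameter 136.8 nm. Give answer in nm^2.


Radius r = 136.8/2 = 68.4 nm
Surface area SA = 4 * pi * r^2
SA = 4 * pi * (68.4)^2
SA = 58792.52 nm^2

58792.52


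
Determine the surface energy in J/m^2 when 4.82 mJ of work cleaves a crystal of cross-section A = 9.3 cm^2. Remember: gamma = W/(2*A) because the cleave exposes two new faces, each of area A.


Convert: A = 9.3 cm^2 = 0.00093 m^2, W = 4.82 mJ = 0.00482 J
Cleaving exposes two faces of area A, so total new surface = 2*A and gamma = W / (2*A)
gamma = 0.00482 / (2 * 0.00093)
gamma = 2.591 J/m^2

2.591


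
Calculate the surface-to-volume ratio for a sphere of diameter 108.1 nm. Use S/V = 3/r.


Radius r = 108.1/2 = 54.05 nm
S/V = 3 / r = 3 / 54.05
S/V = 0.0555 nm^-1

0.0555


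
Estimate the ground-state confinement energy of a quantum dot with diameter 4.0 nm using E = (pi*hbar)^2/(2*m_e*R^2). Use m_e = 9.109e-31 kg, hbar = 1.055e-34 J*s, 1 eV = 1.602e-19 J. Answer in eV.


Radius R = 4.0/2 = 2 nm = 2e-09 m
E = (pi * 1.055e-34)^2 / (2 * 9.109e-31 * (2e-09)^2)
E(J) = 1.50745e-20
E = E(J) / 1.602e-19 = 0.0941 eV

0.0941


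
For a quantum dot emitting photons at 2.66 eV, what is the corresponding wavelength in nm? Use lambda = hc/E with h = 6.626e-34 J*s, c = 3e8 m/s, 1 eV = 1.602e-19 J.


Convert energy: E = 2.66 eV = 2.66 * 1.602e-19 = 4.26132e-19 J
lambda = h*c / E = 6.626e-34 * 3e8 / 4.26132e-19
lambda = 4.66475e-07 m = 466.5 nm

466.5


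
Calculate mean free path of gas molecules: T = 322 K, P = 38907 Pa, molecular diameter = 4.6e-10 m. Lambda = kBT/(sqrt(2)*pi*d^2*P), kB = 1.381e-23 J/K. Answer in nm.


Mean free path: lambda = kB*T / (sqrt(2) * pi * d^2 * P)
lambda = 1.381e-23 * 322 / (sqrt(2) * pi * (4.6e-10)^2 * 38907)
lambda = 1.21574e-07 m
lambda = 121.57 nm

121.57


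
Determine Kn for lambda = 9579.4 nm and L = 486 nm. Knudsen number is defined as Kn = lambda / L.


Knudsen number Kn = lambda / L
Kn = 9579.4 / 486
Kn = 19.7107

19.7107


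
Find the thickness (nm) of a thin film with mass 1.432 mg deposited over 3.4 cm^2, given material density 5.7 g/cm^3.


Convert: m = 1.432 mg = 1.4320e-06 kg, A = 3.4 cm^2 = 3.4000e-04 m^2, rho = 5.7 g/cm^3 = 5700 kg/m^3
t = m / (A * rho)
t = 1.4320e-06 / (3.4000e-04 * 5700)
t = 7.3891e-07 m = 738.9 nm

738.9


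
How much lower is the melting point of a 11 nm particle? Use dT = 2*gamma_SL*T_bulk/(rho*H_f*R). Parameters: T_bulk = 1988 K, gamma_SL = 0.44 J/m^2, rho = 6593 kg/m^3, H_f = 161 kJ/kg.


Radius R = 11/2 = 5.5 nm = 5.5e-09 m
Convert H_f = 161 kJ/kg = 161000 J/kg
dT = 2 * gamma_SL * T_bulk / (rho * H_f * R)
dT = 2 * 0.44 * 1988 / (6593 * 161000 * 5.5e-09)
dT = 299.7 K

299.7


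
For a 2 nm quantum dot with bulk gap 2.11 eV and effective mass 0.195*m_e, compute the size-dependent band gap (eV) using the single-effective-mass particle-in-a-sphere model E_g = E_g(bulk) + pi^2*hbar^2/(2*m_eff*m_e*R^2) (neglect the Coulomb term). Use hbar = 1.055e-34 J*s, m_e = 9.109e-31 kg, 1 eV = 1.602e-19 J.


Radius R = 2/2 nm = 1e-09 m
Confinement energy dE = pi^2 * hbar^2 / (2 * m_eff * m_e * R^2)
dE = pi^2 * (1.055e-34)^2 / (2 * 0.195 * 9.109e-31 * (1e-09)^2) J, divided by 1.602e-19 J/eV
dE = 1.9302 eV
Total band gap = E_g(bulk) + dE = 2.11 + 1.9302 = 4.0402 eV

4.0402


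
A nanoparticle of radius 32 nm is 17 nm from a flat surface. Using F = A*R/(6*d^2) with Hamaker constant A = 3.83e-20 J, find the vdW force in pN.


Convert to SI: R = 32 nm = 3.2e-08 m, d = 17 nm = 1.7e-08 m
F = A * R / (6 * d^2)
F = 3.83e-20 * 3.2e-08 / (6 * (1.7e-08)^2)
F = 7.06805e-13 N = 0.707 pN

0.707


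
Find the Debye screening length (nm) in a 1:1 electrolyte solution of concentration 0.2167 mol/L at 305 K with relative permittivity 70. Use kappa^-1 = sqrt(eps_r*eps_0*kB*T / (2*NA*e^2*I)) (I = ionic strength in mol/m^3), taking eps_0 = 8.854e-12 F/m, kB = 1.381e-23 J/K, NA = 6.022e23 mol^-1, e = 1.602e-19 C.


Ionic strength I = 0.2167 * 1^2 * 1000 = 216.7 mol/m^3
kappa^-1 = sqrt(70 * 8.854e-12 * 1.381e-23 * 305 / (2 * 6.022e23 * (1.602e-19)^2 * 216.7))
kappa^-1 = 0.624 nm

0.624


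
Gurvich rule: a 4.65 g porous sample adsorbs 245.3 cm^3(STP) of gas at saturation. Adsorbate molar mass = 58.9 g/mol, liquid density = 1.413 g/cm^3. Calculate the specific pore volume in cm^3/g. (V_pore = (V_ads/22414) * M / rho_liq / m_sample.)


Moles adsorbed n = V_ads / 22414 = 245.3 / 22414 = 1.094405e-02 mol
Liquid volume V_liq = n * M / rho_liq = 1.094405e-02 * 58.9 / 1.413 = 0.45620 cm^3
Specific pore volume V_pore = V_liq / m_sample = 0.45620 / 4.65
V_pore = 0.0981 cm^3/g

0.0981


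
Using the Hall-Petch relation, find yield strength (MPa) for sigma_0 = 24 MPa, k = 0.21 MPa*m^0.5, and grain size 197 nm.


d = 197 nm = 1.97e-07 m
sqrt(d) = 0.0004438468
Hall-Petch contribution = k / sqrt(d) = 0.21 / 0.0004438468 = 473.1 MPa
sigma = sigma_0 + k/sqrt(d) = 24 + 473.1 = 497.1 MPa

497.1


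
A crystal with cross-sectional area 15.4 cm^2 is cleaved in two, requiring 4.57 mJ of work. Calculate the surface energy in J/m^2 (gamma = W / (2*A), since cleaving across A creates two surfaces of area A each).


Convert: A = 15.4 cm^2 = 0.00154 m^2, W = 4.57 mJ = 0.00457 J
Cleaving exposes two faces of area A, so total new surface = 2*A and gamma = W / (2*A)
gamma = 0.00457 / (2 * 0.00154)
gamma = 1.484 J/m^2

1.484


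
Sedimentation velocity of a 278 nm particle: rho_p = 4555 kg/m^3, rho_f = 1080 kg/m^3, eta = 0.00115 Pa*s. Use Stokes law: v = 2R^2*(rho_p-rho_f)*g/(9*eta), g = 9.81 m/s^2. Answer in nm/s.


Radius R = 278/2 nm = 1.39e-07 m
Density difference = 4555 - 1080 = 3475 kg/m^3
v = 2 * R^2 * (rho_p - rho_f) * g / (9 * eta)
v = 2 * (1.39e-07)^2 * 3475 * 9.81 / (9 * 0.00115)
v = 1.27275e-07 m/s = 127.275 nm/s

127.275


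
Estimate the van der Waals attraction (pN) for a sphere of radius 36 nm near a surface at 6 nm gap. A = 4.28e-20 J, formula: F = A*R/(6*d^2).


Convert to SI: R = 36 nm = 3.6e-08 m, d = 6 nm = 6e-09 m
F = A * R / (6 * d^2)
F = 4.28e-20 * 3.6e-08 / (6 * (6e-09)^2)
F = 7.13333e-12 N = 7.133 pN

7.133


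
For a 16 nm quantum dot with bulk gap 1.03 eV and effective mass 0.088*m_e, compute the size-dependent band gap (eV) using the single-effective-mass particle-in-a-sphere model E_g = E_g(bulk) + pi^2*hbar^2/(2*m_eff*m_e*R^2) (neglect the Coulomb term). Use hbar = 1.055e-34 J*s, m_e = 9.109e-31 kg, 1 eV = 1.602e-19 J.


Radius R = 16/2 nm = 8e-09 m
Confinement energy dE = pi^2 * hbar^2 / (2 * m_eff * m_e * R^2)
dE = pi^2 * (1.055e-34)^2 / (2 * 0.088 * 9.109e-31 * (8e-09)^2) J, divided by 1.602e-19 J/eV
dE = 0.0668 eV
Total band gap = E_g(bulk) + dE = 1.03 + 0.0668 = 1.0968 eV

1.0968


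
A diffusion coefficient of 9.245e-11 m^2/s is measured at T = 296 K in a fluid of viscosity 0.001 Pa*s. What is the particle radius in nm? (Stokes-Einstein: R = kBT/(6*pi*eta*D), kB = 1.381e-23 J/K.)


Stokes-Einstein: R = kB*T / (6*pi*eta*D)
R = 1.381e-23 * 296 / (6 * pi * 0.001 * 9.245e-11)
R = 2.34573e-09 m = 2.35 nm

2.35


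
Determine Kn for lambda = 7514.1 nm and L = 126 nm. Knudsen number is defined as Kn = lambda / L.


Knudsen number Kn = lambda / L
Kn = 7514.1 / 126
Kn = 59.6357

59.6357


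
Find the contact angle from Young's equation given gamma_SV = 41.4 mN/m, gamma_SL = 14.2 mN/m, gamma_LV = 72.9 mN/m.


cos(theta) = (gamma_SV - gamma_SL) / gamma_LV
cos(theta) = (41.4 - 14.2) / 72.9
cos(theta) = 0.373114
theta = arccos(0.373114) = 68.09 degrees

68.09


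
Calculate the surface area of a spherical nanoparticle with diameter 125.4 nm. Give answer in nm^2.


Radius r = 125.4/2 = 62.7 nm
Surface area SA = 4 * pi * r^2
SA = 4 * pi * (62.7)^2
SA = 49402.05 nm^2

49402.05


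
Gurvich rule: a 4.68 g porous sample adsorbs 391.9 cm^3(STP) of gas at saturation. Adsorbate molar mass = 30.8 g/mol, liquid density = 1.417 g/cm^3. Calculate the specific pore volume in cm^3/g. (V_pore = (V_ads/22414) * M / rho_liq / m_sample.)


Moles adsorbed n = V_ads / 22414 = 391.9 / 22414 = 1.748461e-02 mol
Liquid volume V_liq = n * M / rho_liq = 1.748461e-02 * 30.8 / 1.417 = 0.38005 cm^3
Specific pore volume V_pore = V_liq / m_sample = 0.38005 / 4.68
V_pore = 0.0812 cm^3/g

0.0812


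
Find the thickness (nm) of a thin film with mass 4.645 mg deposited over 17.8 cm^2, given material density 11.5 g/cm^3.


Convert: m = 4.645 mg = 4.6450e-06 kg, A = 17.8 cm^2 = 1.7800e-03 m^2, rho = 11.5 g/cm^3 = 11500 kg/m^3
t = m / (A * rho)
t = 4.6450e-06 / (1.7800e-03 * 11500)
t = 2.2692e-07 m = 226.9 nm

226.9


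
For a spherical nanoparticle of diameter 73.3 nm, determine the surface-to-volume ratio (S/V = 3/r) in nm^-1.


Radius r = 73.3/2 = 36.65 nm
S/V = 3 / r = 3 / 36.65
S/V = 0.0819 nm^-1

0.0819


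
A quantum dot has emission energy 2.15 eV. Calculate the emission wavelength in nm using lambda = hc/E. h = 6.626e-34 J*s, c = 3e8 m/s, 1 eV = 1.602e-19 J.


Convert energy: E = 2.15 eV = 2.15 * 1.602e-19 = 3.4443e-19 J
lambda = h*c / E = 6.626e-34 * 3e8 / 3.4443e-19
lambda = 5.77127e-07 m = 577.1 nm

577.1


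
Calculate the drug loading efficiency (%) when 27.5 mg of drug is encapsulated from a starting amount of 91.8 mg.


Drug loading efficiency = (drug loaded / drug initial) * 100
DLE = 27.5 / 91.8 * 100
DLE = 0.2996 * 100
DLE = 29.96%

29.96


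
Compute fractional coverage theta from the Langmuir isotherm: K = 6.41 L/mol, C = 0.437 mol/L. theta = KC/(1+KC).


Langmuir isotherm: theta = K*C / (1 + K*C)
K*C = 6.41 * 0.437 = 2.80117
theta = 2.80117 / (1 + 2.80117) = 2.80117 / 3.80117
theta = 0.7369

0.7369


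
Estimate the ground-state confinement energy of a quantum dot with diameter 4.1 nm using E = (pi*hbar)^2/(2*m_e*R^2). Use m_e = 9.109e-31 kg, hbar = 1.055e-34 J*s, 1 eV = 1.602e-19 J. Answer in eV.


Radius R = 4.1/2 = 2.05 nm = 2.05e-09 m
E = (pi * 1.055e-34)^2 / (2 * 9.109e-31 * (2.05e-09)^2)
E(J) = 1.43482e-20
E = E(J) / 1.602e-19 = 0.0896 eV

0.0896


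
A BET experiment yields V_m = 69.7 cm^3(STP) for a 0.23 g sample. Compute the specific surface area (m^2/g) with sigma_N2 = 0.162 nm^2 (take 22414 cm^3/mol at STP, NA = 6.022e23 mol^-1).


Number of moles in monolayer = V_m / 22414 = 69.7 / 22414 = 0.00310966
Number of molecules = moles * NA = 0.00310966 * 6.022e23
SA = molecules * sigma / mass
SA = (69.7 / 22414) * 6.022e23 * 0.162e-18 / 0.23
SA = 1319.0 m^2/g

1319.0


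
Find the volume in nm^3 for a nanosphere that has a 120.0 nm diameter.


Radius r = 120.0/2 = 60 nm
Volume V = (4/3) * pi * r^3
V = (4/3) * pi * (60)^3
V = 904778.68 nm^3

904778.68


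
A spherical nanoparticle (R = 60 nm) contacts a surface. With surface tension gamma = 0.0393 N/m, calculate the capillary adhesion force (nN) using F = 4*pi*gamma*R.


Convert radius: R = 60 nm = 6e-08 m
F = 4 * pi * gamma * R
F = 4 * pi * 0.0393 * 6e-08
F = 2.96315e-08 N = 29.6315 nN

29.6315


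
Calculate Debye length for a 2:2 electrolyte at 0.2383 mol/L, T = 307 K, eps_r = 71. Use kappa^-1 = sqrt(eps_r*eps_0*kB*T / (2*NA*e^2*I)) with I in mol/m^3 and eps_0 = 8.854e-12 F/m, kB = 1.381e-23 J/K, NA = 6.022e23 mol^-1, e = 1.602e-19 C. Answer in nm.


Ionic strength I = 0.2383 * 2^2 * 1000 = 953.2 mol/m^3
kappa^-1 = sqrt(71 * 8.854e-12 * 1.381e-23 * 307 / (2 * 6.022e23 * (1.602e-19)^2 * 953.2))
kappa^-1 = 0.301 nm

0.301


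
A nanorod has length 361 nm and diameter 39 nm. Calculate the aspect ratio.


Aspect ratio AR = length / diameter
AR = 361 / 39
AR = 9.26

9.26


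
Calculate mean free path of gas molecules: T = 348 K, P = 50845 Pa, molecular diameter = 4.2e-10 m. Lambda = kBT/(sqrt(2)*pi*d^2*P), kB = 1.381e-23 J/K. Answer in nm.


Mean free path: lambda = kB*T / (sqrt(2) * pi * d^2 * P)
lambda = 1.381e-23 * 348 / (sqrt(2) * pi * (4.2e-10)^2 * 50845)
lambda = 1.20604e-07 m
lambda = 120.6 nm

120.6


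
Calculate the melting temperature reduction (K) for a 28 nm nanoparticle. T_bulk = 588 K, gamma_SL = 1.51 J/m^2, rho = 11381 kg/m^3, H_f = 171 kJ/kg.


Radius R = 28/2 = 14 nm = 1.4e-08 m
Convert H_f = 171 kJ/kg = 171000 J/kg
dT = 2 * gamma_SL * T_bulk / (rho * H_f * R)
dT = 2 * 1.51 * 588 / (11381 * 171000 * 1.4e-08)
dT = 65.2 K

65.2


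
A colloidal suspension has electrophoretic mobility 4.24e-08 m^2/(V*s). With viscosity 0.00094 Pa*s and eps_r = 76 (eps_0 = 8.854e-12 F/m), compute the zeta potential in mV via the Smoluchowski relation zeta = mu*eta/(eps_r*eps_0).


Smoluchowski equation: zeta = mu * eta / (eps_r * eps_0)
zeta = 4.24e-08 * 0.00094 / (76 * 8.854e-12)
zeta = 0.05923 V = 59.23 mV

59.23


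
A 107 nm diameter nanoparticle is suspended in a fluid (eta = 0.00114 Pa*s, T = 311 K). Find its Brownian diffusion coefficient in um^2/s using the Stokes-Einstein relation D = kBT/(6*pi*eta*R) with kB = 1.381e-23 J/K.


Radius R = 107/2 = 53.5 nm = 5.35e-08 m
D = kB*T / (6*pi*eta*R)
D = 1.381e-23 * 311 / (6 * pi * 0.00114 * 5.35e-08)
D = 3.73589e-12 m^2/s = 3.736 um^2/s

3.736


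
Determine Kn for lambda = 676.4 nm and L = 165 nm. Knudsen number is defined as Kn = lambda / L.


Knudsen number Kn = lambda / L
Kn = 676.4 / 165
Kn = 4.0994

4.0994


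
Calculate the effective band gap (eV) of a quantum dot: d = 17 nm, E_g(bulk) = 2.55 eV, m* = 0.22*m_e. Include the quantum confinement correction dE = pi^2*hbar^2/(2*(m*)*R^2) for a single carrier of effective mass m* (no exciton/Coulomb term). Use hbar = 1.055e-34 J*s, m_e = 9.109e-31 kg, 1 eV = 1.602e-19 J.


Radius R = 17/2 nm = 8.5e-09 m
Confinement energy dE = pi^2 * hbar^2 / (2 * m_eff * m_e * R^2)
dE = pi^2 * (1.055e-34)^2 / (2 * 0.22 * 9.109e-31 * (8.5e-09)^2) J, divided by 1.602e-19 J/eV
dE = 0.0237 eV
Total band gap = E_g(bulk) + dE = 2.55 + 0.0237 = 2.5737 eV

2.5737


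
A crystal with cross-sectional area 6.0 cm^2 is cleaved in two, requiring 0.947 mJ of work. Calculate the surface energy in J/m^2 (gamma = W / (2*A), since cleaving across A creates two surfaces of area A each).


Convert: A = 6.0 cm^2 = 0.0006 m^2, W = 0.947 mJ = 0.000947 J
Cleaving exposes two faces of area A, so total new surface = 2*A and gamma = W / (2*A)
gamma = 0.000947 / (2 * 0.0006)
gamma = 0.789 J/m^2

0.789


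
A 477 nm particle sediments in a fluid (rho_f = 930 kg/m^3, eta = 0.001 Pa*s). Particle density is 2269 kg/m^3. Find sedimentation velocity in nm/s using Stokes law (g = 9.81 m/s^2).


Radius R = 477/2 nm = 2.385e-07 m
Density difference = 2269 - 930 = 1339 kg/m^3
v = 2 * R^2 * (rho_p - rho_f) * g / (9 * eta)
v = 2 * (2.385e-07)^2 * 1339 * 9.81 / (9 * 0.001)
v = 1.6604e-07 m/s = 166.0404 nm/s

166.0404


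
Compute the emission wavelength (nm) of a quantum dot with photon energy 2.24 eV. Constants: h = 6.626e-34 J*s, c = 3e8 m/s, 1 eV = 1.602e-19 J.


Convert energy: E = 2.24 eV = 2.24 * 1.602e-19 = 3.58848e-19 J
lambda = h*c / E = 6.626e-34 * 3e8 / 3.58848e-19
lambda = 5.53939e-07 m = 553.9 nm

553.9


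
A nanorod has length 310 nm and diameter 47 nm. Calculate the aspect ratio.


Aspect ratio AR = length / diameter
AR = 310 / 47
AR = 6.6

6.6


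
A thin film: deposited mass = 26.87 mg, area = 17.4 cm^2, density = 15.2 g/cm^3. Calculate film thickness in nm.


Convert: m = 26.87 mg = 2.6870e-05 kg, A = 17.4 cm^2 = 1.7400e-03 m^2, rho = 15.2 g/cm^3 = 15200 kg/m^3
t = m / (A * rho)
t = 2.6870e-05 / (1.7400e-03 * 15200)
t = 1.0160e-06 m = 1016.0 nm

1016.0


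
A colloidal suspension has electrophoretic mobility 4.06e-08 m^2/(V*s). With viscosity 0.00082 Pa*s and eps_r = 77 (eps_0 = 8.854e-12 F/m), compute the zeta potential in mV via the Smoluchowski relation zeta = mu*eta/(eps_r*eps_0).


Smoluchowski equation: zeta = mu * eta / (eps_r * eps_0)
zeta = 4.06e-08 * 0.00082 / (77 * 8.854e-12)
zeta = 0.048833 V = 48.83 mV

48.83


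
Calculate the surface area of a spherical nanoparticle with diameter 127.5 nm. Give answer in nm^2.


Radius r = 127.5/2 = 63.75 nm
Surface area SA = 4 * pi * r^2
SA = 4 * pi * (63.75)^2
SA = 51070.52 nm^2

51070.52


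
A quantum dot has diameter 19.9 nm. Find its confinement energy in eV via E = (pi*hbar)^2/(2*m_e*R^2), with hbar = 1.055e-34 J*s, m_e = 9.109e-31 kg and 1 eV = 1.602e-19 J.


Radius R = 19.9/2 = 9.95 nm = 9.95e-09 m
E = (pi * 1.055e-34)^2 / (2 * 9.109e-31 * (9.95e-09)^2)
E(J) = 6.09057e-22
E = E(J) / 1.602e-19 = 0.0038 eV

0.0038


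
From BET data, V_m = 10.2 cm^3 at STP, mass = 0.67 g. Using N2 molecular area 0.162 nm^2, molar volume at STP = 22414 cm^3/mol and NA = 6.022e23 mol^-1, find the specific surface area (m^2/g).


Number of moles in monolayer = V_m / 22414 = 10.2 / 22414 = 0.00045507
Number of molecules = moles * NA = 0.00045507 * 6.022e23
SA = molecules * sigma / mass
SA = (10.2 / 22414) * 6.022e23 * 0.162e-18 / 0.67
SA = 66.3 m^2/g

66.3


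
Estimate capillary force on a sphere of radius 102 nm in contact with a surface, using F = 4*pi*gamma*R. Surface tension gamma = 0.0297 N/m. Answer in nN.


Convert radius: R = 102 nm = 1.02e-07 m
F = 4 * pi * gamma * R
F = 4 * pi * 0.0297 * 1.02e-07
F = 3.80686e-08 N = 38.0686 nN

38.0686


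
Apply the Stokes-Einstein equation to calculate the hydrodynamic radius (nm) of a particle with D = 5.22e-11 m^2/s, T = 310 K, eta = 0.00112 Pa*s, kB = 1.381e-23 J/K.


Stokes-Einstein: R = kB*T / (6*pi*eta*D)
R = 1.381e-23 * 310 / (6 * pi * 0.00112 * 5.22e-11)
R = 3.88477e-09 m = 3.88 nm

3.88


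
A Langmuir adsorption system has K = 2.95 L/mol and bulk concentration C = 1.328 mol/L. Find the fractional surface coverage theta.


Langmuir isotherm: theta = K*C / (1 + K*C)
K*C = 2.95 * 1.328 = 3.9176
theta = 3.9176 / (1 + 3.9176) = 3.9176 / 4.9176
theta = 0.7966

0.7966


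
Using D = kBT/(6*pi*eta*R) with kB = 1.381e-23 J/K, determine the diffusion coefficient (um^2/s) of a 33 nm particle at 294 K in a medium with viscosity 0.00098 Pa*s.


Radius R = 33/2 = 16.5 nm = 1.65e-08 m
D = kB*T / (6*pi*eta*R)
D = 1.381e-23 * 294 / (6 * pi * 0.00098 * 1.65e-08)
D = 1.33208e-11 m^2/s = 13.321 um^2/s

13.321


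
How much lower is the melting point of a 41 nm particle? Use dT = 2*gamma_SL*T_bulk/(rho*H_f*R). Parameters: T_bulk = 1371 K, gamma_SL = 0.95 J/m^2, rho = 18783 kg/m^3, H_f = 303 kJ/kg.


Radius R = 41/2 = 20.5 nm = 2.05e-08 m
Convert H_f = 303 kJ/kg = 303000 J/kg
dT = 2 * gamma_SL * T_bulk / (rho * H_f * R)
dT = 2 * 0.95 * 1371 / (18783 * 303000 * 2.05e-08)
dT = 22.3 K

22.3


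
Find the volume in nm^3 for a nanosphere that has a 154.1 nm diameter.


Radius r = 154.1/2 = 77.05 nm
Volume V = (4/3) * pi * r^3
V = (4/3) * pi * (77.05)^3
V = 1916048.68 nm^3

1916048.68


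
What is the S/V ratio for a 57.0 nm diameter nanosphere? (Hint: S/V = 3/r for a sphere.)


Radius r = 57.0/2 = 28.5 nm
S/V = 3 / r = 3 / 28.5
S/V = 0.1053 nm^-1

0.1053


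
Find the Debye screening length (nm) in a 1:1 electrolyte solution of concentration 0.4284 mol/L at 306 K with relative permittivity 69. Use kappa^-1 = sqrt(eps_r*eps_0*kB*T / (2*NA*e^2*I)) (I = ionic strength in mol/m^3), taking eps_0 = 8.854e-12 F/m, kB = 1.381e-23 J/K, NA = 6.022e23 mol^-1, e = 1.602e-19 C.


Ionic strength I = 0.4284 * 1^2 * 1000 = 428.4 mol/m^3
kappa^-1 = sqrt(69 * 8.854e-12 * 1.381e-23 * 306 / (2 * 6.022e23 * (1.602e-19)^2 * 428.4))
kappa^-1 = 0.442 nm

0.442


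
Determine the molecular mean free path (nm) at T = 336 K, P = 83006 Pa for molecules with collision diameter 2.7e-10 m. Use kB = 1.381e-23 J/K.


Mean free path: lambda = kB*T / (sqrt(2) * pi * d^2 * P)
lambda = 1.381e-23 * 336 / (sqrt(2) * pi * (2.7e-10)^2 * 83006)
lambda = 1.72596e-07 m
lambda = 172.6 nm

172.6


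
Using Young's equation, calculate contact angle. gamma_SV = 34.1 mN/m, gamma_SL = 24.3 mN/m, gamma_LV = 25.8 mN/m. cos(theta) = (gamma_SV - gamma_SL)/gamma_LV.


cos(theta) = (gamma_SV - gamma_SL) / gamma_LV
cos(theta) = (34.1 - 24.3) / 25.8
cos(theta) = 0.379845
theta = arccos(0.379845) = 67.68 degrees

67.68


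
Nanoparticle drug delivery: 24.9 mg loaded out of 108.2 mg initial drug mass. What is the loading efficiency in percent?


Drug loading efficiency = (drug loaded / drug initial) * 100
DLE = 24.9 / 108.2 * 100
DLE = 0.2301 * 100
DLE = 23.01%

23.01


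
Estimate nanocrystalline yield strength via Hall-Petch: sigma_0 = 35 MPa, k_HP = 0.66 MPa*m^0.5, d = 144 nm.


d = 144 nm = 1.44e-07 m
sqrt(d) = 0.0003794733
Hall-Petch contribution = k / sqrt(d) = 0.66 / 0.0003794733 = 1739.3 MPa
sigma = sigma_0 + k/sqrt(d) = 35 + 1739.3 = 1774.3 MPa

1774.3


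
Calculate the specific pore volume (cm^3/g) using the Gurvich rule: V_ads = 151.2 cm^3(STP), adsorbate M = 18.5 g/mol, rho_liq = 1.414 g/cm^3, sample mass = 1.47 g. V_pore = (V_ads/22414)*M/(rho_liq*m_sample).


Moles adsorbed n = V_ads / 22414 = 151.2 / 22414 = 6.745784e-03 mol
Liquid volume V_liq = n * M / rho_liq = 6.745784e-03 * 18.5 / 1.414 = 0.08826 cm^3
Specific pore volume V_pore = V_liq / m_sample = 0.08826 / 1.47
V_pore = 0.06 cm^3/g

0.06


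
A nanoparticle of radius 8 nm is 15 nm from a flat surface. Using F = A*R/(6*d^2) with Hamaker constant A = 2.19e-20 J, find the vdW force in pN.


Convert to SI: R = 8 nm = 8e-09 m, d = 15 nm = 1.5e-08 m
F = A * R / (6 * d^2)
F = 2.19e-20 * 8e-09 / (6 * (1.5e-08)^2)
F = 1.29778e-13 N = 0.13 pN

0.13


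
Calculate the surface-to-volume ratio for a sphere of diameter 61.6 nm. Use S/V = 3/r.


Radius r = 61.6/2 = 30.8 nm
S/V = 3 / r = 3 / 30.8
S/V = 0.0974 nm^-1

0.0974


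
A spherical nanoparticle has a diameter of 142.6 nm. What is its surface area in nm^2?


Radius r = 142.6/2 = 71.3 nm
Surface area SA = 4 * pi * r^2
SA = 4 * pi * (71.3)^2
SA = 63883.53 nm^2

63883.53


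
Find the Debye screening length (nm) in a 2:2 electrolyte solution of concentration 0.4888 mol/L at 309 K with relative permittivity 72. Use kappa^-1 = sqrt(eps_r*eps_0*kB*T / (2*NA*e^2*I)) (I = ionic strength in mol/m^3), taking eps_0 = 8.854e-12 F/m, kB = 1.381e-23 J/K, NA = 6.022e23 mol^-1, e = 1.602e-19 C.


Ionic strength I = 0.4888 * 2^2 * 1000 = 1955.2 mol/m^3
kappa^-1 = sqrt(72 * 8.854e-12 * 1.381e-23 * 309 / (2 * 6.022e23 * (1.602e-19)^2 * 1955.2))
kappa^-1 = 0.212 nm

0.212


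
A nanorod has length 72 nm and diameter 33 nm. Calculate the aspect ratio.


Aspect ratio AR = length / diameter
AR = 72 / 33
AR = 2.18

2.18


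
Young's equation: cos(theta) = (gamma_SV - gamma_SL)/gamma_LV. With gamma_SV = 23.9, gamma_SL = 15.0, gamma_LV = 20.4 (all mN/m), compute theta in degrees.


cos(theta) = (gamma_SV - gamma_SL) / gamma_LV
cos(theta) = (23.9 - 15.0) / 20.4
cos(theta) = 0.436275
theta = arccos(0.436275) = 64.13 degrees

64.13


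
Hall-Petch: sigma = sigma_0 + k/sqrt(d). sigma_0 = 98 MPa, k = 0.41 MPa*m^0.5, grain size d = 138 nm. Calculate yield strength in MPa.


d = 138 nm = 1.38e-07 m
sqrt(d) = 0.0003714835
Hall-Petch contribution = k / sqrt(d) = 0.41 / 0.0003714835 = 1103.7 MPa
sigma = sigma_0 + k/sqrt(d) = 98 + 1103.7 = 1201.7 MPa

1201.7


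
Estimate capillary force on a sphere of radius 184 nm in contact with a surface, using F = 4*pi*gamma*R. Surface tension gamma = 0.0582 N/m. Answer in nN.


Convert radius: R = 184 nm = 1.84e-07 m
F = 4 * pi * gamma * R
F = 4 * pi * 0.0582 * 1.84e-07
F = 1.34571e-07 N = 134.5707 nN

134.5707


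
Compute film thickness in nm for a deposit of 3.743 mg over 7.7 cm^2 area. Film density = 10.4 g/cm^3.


Convert: m = 3.743 mg = 3.7430e-06 kg, A = 7.7 cm^2 = 7.7000e-04 m^2, rho = 10.4 g/cm^3 = 10400 kg/m^3
t = m / (A * rho)
t = 3.7430e-06 / (7.7000e-04 * 10400)
t = 4.6741e-07 m = 467.4 nm

467.4


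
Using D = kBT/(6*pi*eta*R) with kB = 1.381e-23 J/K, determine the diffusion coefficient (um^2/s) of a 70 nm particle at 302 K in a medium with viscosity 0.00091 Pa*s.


Radius R = 70/2 = 35 nm = 3.5e-08 m
D = kB*T / (6*pi*eta*R)
D = 1.381e-23 * 302 / (6 * pi * 0.00091 * 3.5e-08)
D = 6.94688e-12 m^2/s = 6.947 um^2/s

6.947


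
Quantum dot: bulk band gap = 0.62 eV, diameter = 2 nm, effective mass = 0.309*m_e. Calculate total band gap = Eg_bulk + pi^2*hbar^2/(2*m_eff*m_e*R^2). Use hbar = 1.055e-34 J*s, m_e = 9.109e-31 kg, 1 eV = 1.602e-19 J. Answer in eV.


Radius R = 2/2 nm = 1e-09 m
Confinement energy dE = pi^2 * hbar^2 / (2 * m_eff * m_e * R^2)
dE = pi^2 * (1.055e-34)^2 / (2 * 0.309 * 9.109e-31 * (1e-09)^2) J, divided by 1.602e-19 J/eV
dE = 1.2181 eV
Total band gap = E_g(bulk) + dE = 0.62 + 1.2181 = 1.8381 eV

1.8381


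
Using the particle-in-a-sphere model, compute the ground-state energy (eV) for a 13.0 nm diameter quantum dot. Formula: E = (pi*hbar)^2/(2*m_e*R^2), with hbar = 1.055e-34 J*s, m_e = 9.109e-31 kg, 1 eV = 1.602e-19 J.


Radius R = 13.0/2 = 6.5 nm = 6.5e-09 m
E = (pi * 1.055e-34)^2 / (2 * 9.109e-31 * (6.5e-09)^2)
E(J) = 1.42718e-21
E = E(J) / 1.602e-19 = 0.0089 eV

0.0089


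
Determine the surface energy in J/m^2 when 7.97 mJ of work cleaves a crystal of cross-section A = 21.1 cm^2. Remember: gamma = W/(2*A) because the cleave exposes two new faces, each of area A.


Convert: A = 21.1 cm^2 = 0.00211 m^2, W = 7.97 mJ = 0.00797 J
Cleaving exposes two faces of area A, so total new surface = 2*A and gamma = W / (2*A)
gamma = 0.00797 / (2 * 0.00211)
gamma = 1.889 J/m^2

1.889


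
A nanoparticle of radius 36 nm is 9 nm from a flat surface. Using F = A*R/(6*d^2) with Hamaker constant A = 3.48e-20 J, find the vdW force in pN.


Convert to SI: R = 36 nm = 3.6e-08 m, d = 9 nm = 9e-09 m
F = A * R / (6 * d^2)
F = 3.48e-20 * 3.6e-08 / (6 * (9e-09)^2)
F = 2.57778e-12 N = 2.578 pN

2.578


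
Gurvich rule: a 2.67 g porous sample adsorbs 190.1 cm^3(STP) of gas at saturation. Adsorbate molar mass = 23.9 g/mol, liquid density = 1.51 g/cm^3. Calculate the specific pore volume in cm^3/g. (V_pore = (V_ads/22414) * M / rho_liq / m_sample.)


Moles adsorbed n = V_ads / 22414 = 190.1 / 22414 = 8.481306e-03 mol
Liquid volume V_liq = n * M / rho_liq = 8.481306e-03 * 23.9 / 1.51 = 0.13424 cm^3
Specific pore volume V_pore = V_liq / m_sample = 0.13424 / 2.67
V_pore = 0.0503 cm^3/g

0.0503


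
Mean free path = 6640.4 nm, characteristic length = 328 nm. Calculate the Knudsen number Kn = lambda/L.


Knudsen number Kn = lambda / L
Kn = 6640.4 / 328
Kn = 20.2451

20.2451


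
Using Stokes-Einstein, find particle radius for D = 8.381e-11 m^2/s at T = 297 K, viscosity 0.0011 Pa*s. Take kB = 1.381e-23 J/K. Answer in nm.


Stokes-Einstein: R = kB*T / (6*pi*eta*D)
R = 1.381e-23 * 297 / (6 * pi * 0.0011 * 8.381e-11)
R = 2.36026e-09 m = 2.36 nm

2.36


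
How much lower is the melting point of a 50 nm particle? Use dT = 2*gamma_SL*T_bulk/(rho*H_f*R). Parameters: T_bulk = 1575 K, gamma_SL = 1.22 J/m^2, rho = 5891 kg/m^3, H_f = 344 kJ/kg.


Radius R = 50/2 = 25 nm = 2.5e-08 m
Convert H_f = 344 kJ/kg = 344000 J/kg
dT = 2 * gamma_SL * T_bulk / (rho * H_f * R)
dT = 2 * 1.22 * 1575 / (5891 * 344000 * 2.5e-08)
dT = 75.9 K

75.9


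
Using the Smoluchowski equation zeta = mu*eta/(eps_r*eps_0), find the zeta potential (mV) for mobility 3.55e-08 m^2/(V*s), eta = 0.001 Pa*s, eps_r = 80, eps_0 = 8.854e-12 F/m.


Smoluchowski equation: zeta = mu * eta / (eps_r * eps_0)
zeta = 3.55e-08 * 0.001 / (80 * 8.854e-12)
zeta = 0.050119 V = 50.12 mV

50.12


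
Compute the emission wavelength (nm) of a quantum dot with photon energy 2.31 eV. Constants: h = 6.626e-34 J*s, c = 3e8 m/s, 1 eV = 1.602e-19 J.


Convert energy: E = 2.31 eV = 2.31 * 1.602e-19 = 3.70062e-19 J
lambda = h*c / E = 6.626e-34 * 3e8 / 3.70062e-19
lambda = 5.37153e-07 m = 537.2 nm

537.2


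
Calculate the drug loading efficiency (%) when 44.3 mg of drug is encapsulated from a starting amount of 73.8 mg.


Drug loading efficiency = (drug loaded / drug initial) * 100
DLE = 44.3 / 73.8 * 100
DLE = 0.6003 * 100
DLE = 60.03%

60.03


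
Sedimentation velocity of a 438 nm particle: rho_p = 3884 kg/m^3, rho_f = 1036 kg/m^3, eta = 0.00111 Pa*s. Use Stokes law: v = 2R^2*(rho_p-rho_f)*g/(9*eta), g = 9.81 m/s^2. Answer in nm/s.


Radius R = 438/2 nm = 2.19e-07 m
Density difference = 3884 - 1036 = 2848 kg/m^3
v = 2 * R^2 * (rho_p - rho_f) * g / (9 * eta)
v = 2 * (2.19e-07)^2 * 2848 * 9.81 / (9 * 0.00111)
v = 2.68264e-07 m/s = 268.2636 nm/s

268.2636


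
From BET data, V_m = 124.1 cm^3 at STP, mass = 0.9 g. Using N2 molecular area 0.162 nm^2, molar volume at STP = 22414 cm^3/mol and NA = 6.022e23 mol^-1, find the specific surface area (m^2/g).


Number of moles in monolayer = V_m / 22414 = 124.1 / 22414 = 0.00553672
Number of molecules = moles * NA = 0.00553672 * 6.022e23
SA = molecules * sigma / mass
SA = (124.1 / 22414) * 6.022e23 * 0.162e-18 / 0.9
SA = 600.2 m^2/g

600.2


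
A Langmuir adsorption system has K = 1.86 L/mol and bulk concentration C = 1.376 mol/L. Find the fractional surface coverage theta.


Langmuir isotherm: theta = K*C / (1 + K*C)
K*C = 1.86 * 1.376 = 2.55936
theta = 2.55936 / (1 + 2.55936) = 2.55936 / 3.55936
theta = 0.7191

0.7191


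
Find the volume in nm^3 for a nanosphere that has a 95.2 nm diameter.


Radius r = 95.2/2 = 47.6 nm
Volume V = (4/3) * pi * r^3
V = (4/3) * pi * (47.6)^3
V = 451761.76 nm^3

451761.76


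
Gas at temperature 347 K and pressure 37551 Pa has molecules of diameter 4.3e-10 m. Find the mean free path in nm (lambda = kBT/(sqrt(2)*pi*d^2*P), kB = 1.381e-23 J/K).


Mean free path: lambda = kB*T / (sqrt(2) * pi * d^2 * P)
lambda = 1.381e-23 * 347 / (sqrt(2) * pi * (4.3e-10)^2 * 37551)
lambda = 1.55346e-07 m
lambda = 155.35 nm

155.35


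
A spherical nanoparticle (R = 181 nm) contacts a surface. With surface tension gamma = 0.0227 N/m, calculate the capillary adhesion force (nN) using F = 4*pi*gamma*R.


Convert radius: R = 181 nm = 1.81e-07 m
F = 4 * pi * gamma * R
F = 4 * pi * 0.0227 * 1.81e-07
F = 5.16314e-08 N = 51.6314 nN

51.6314


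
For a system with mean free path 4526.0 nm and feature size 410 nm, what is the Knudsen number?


Knudsen number Kn = lambda / L
Kn = 4526.0 / 410
Kn = 11.039

11.039


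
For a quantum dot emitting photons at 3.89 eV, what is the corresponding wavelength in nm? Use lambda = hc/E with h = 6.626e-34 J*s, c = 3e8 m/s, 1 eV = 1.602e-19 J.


Convert energy: E = 3.89 eV = 3.89 * 1.602e-19 = 6.23178e-19 J
lambda = h*c / E = 6.626e-34 * 3e8 / 6.23178e-19
lambda = 3.18978e-07 m = 319.0 nm

319.0


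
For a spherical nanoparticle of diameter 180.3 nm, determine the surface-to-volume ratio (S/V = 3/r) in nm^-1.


Radius r = 180.3/2 = 90.15 nm
S/V = 3 / r = 3 / 90.15
S/V = 0.0333 nm^-1

0.0333


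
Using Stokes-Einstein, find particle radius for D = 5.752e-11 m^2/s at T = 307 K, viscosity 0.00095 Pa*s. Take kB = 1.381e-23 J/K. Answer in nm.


Stokes-Einstein: R = kB*T / (6*pi*eta*D)
R = 1.381e-23 * 307 / (6 * pi * 0.00095 * 5.752e-11)
R = 4.11612e-09 m = 4.12 nm

4.12


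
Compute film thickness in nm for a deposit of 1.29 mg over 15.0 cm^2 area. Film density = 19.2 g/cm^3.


Convert: m = 1.29 mg = 1.2900e-06 kg, A = 15.0 cm^2 = 1.5000e-03 m^2, rho = 19.2 g/cm^3 = 19200 kg/m^3
t = m / (A * rho)
t = 1.2900e-06 / (1.5000e-03 * 19200)
t = 4.4792e-08 m = 44.8 nm

44.8


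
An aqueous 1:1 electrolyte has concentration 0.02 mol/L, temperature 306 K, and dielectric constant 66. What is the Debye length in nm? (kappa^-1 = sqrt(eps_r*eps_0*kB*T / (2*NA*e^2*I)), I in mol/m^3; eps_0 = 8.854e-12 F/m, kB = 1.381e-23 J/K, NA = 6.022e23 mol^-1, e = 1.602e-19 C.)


Ionic strength I = 0.02 * 1^2 * 1000 = 20 mol/m^3
kappa^-1 = sqrt(66 * 8.854e-12 * 1.381e-23 * 306 / (2 * 6.022e23 * (1.602e-19)^2 * 20))
kappa^-1 = 1.999 nm

1.999


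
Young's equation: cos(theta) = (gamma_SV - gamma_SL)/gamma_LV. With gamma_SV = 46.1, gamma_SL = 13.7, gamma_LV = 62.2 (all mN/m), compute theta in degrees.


cos(theta) = (gamma_SV - gamma_SL) / gamma_LV
cos(theta) = (46.1 - 13.7) / 62.2
cos(theta) = 0.5209
theta = arccos(0.5209) = 58.61 degrees

58.61


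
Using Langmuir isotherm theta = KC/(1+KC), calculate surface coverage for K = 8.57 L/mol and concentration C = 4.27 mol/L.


Langmuir isotherm: theta = K*C / (1 + K*C)
K*C = 8.57 * 4.27 = 36.5939
theta = 36.5939 / (1 + 36.5939) = 36.5939 / 37.5939
theta = 0.9734

0.9734


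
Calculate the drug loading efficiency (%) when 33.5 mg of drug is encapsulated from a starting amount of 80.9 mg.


Drug loading efficiency = (drug loaded / drug initial) * 100
DLE = 33.5 / 80.9 * 100
DLE = 0.4141 * 100
DLE = 41.41%

41.41


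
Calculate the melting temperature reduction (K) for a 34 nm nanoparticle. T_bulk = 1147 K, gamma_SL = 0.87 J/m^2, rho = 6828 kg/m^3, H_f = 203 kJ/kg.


Radius R = 34/2 = 17 nm = 1.7e-08 m
Convert H_f = 203 kJ/kg = 203000 J/kg
dT = 2 * gamma_SL * T_bulk / (rho * H_f * R)
dT = 2 * 0.87 * 1147 / (6828 * 203000 * 1.7e-08)
dT = 84.7 K

84.7


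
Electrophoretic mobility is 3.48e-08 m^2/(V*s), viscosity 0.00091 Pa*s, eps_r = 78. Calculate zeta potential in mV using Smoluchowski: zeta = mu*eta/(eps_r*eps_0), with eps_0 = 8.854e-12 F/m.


Smoluchowski equation: zeta = mu * eta / (eps_r * eps_0)
zeta = 3.48e-08 * 0.00091 / (78 * 8.854e-12)
zeta = 0.045855 V = 45.85 mV

45.85


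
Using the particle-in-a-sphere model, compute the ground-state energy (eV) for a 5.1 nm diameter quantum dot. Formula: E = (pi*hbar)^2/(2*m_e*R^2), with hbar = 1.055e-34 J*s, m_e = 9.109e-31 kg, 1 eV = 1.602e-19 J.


Radius R = 5.1/2 = 2.55 nm = 2.55e-09 m
E = (pi * 1.055e-34)^2 / (2 * 9.109e-31 * (2.55e-09)^2)
E(J) = 9.27307e-21
E = E(J) / 1.602e-19 = 0.0579 eV

0.0579


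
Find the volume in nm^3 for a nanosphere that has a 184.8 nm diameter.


Radius r = 184.8/2 = 92.4 nm
Volume V = (4/3) * pi * r^3
V = (4/3) * pi * (92.4)^3
V = 3304490.62 nm^3

3304490.62


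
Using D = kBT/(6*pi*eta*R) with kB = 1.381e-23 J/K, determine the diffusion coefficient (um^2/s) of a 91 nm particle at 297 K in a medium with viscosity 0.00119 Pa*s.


Radius R = 91/2 = 45.5 nm = 4.55e-08 m
D = kB*T / (6*pi*eta*R)
D = 1.381e-23 * 297 / (6 * pi * 0.00119 * 4.55e-08)
D = 4.01875e-12 m^2/s = 4.019 um^2/s

4.019


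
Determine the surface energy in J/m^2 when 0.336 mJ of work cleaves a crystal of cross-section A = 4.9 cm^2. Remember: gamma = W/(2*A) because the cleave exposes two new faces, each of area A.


Convert: A = 4.9 cm^2 = 0.00049 m^2, W = 0.336 mJ = 0.000336 J
Cleaving exposes two faces of area A, so total new surface = 2*A and gamma = W / (2*A)
gamma = 0.000336 / (2 * 0.00049)
gamma = 0.343 J/m^2

0.343


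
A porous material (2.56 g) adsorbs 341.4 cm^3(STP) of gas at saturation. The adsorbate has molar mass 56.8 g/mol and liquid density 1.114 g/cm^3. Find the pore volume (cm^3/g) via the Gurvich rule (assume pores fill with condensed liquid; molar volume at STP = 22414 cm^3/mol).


Moles adsorbed n = V_ads / 22414 = 341.4 / 22414 = 1.523155e-02 mol
Liquid volume V_liq = n * M / rho_liq = 1.523155e-02 * 56.8 / 1.114 = 0.77662 cm^3
Specific pore volume V_pore = V_liq / m_sample = 0.77662 / 2.56
V_pore = 0.3034 cm^3/g

0.3034


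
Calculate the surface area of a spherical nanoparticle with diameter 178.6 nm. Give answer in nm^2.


Radius r = 178.6/2 = 89.3 nm
Surface area SA = 4 * pi * r^2
SA = 4 * pi * (89.3)^2
SA = 100210.4 nm^2

100210.4


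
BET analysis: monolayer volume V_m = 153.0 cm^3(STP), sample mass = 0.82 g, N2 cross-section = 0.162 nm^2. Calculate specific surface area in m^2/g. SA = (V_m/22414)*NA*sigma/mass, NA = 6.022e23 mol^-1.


Number of moles in monolayer = V_m / 22414 = 153.0 / 22414 = 0.00682609
Number of molecules = moles * NA = 0.00682609 * 6.022e23
SA = molecules * sigma / mass
SA = (153.0 / 22414) * 6.022e23 * 0.162e-18 / 0.82
SA = 812.1 m^2/g

812.1
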